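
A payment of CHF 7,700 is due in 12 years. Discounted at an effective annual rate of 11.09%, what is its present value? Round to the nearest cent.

CHF 2,179.67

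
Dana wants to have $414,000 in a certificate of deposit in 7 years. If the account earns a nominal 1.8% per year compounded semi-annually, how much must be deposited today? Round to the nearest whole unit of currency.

$365,194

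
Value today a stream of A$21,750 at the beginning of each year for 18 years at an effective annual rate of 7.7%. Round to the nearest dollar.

A$224,179

PV = PMT · [1 − (1+i)^(−n)] / i × (1+i) = 21750 · 10.307060 = 224,178.5461
(annuity-due: payments at period start, so ×(1+i).)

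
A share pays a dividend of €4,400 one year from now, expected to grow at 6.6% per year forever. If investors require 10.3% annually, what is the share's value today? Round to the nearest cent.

PV = D₁/(r − g) = 4400/(0.103 − 0.066) = 118,918.9189

€118,918.92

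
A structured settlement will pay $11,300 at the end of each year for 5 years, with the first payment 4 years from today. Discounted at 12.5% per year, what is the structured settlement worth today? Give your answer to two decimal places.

PV at t=3 (ordinary 5-year annuity): 11300 × a(5|0.125) = 11300 × 3.560568 = 40,234.4223
Discount back 3 years: 40,234.4223 × (1+0.125)^(−3) = 40,234.4223 × 0.702332 = 28,257.9207

$28,257.92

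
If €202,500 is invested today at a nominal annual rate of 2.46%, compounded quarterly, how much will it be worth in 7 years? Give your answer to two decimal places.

Periodic rate i = 0.0246/4 = 0.00615; n = 7 × 4 = 28 periods.
FV = PV·(1+i)^n = 202,500 × 1.187289 = 240,426.0439

€240,426.04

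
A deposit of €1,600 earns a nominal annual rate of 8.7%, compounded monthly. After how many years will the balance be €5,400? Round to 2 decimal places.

14.03 years

Periodic rate i = 0.087/12 = 0.00725.
n = ln(5400/1600) / ln(1+0.00725) = ln(3.37500) / 0.007224 = 168.3861 months
= 168.3861/12 years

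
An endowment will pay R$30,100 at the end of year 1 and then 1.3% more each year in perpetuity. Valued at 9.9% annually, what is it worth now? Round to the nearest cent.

PV = D₁/(r − g) = 30100/(0.099 − 0.013) = 350,000.0000

R$350,000.00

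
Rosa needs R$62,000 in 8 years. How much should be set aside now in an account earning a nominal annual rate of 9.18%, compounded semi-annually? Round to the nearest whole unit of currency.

With 2 periods per year: i = 0.0459, n = 16.
PV = 62,000 / (1 + 0.0459)^16 = 62,000 / 2.050419 = 30,237.7228

R$30,238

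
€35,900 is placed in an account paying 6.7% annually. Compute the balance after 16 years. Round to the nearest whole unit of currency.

FV = PV·(1+i)^n = 35,900 × 2.822479 = 101,326.9941

€101,327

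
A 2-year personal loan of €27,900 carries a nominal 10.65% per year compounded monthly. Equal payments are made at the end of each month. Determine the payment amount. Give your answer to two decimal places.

€1,295.83

Periodic rate i = 0.1065/12 = 0.008875; n = 2 × 12 = 24 periods.
Annuity-PV factor = 21.530607; PMT = 27900 / 21.530607 = 1,295.8297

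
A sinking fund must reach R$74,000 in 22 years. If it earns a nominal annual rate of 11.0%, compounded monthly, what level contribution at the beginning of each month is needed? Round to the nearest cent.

With 12 periods per year: i = 0.00916667, n = 264.
PMT = 74000 / ( [(1+0.00916667)^264 − 1] / 0.00916667 × (1+i) ) = 74000 / 1114.402047 = 66.4033

R$66.40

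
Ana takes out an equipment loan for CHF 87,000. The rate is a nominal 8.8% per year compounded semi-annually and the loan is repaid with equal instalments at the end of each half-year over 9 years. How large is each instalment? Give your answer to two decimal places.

CHF 7,097.71

Periodic rate i = 0.088/2 = 0.044; n = 9 × 2 = 18 periods.
PMT = 87000 / ( [1 − (1+0.044)^(−18)] / 0.044 ) = 87000 / 12.257474 = 7,097.7105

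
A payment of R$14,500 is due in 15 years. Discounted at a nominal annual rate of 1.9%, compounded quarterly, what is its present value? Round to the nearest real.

i = 0.019/4 = 0.00475 per quarter; n = 15·4 = 60.
PV = 14,500 / (1 + 0.00475)^60 = 14,500 / 1.328865 = 10,911.5667

R$10,912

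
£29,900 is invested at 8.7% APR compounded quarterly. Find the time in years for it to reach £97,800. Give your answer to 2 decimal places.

Periodic rate i = 0.087/4 = 0.02175.
(1+i)^n = 97800/29900 = 3.27090, so n = ln 3.27090 / ln 1.02175 = 55.0762 quarters
= 55.0762/4 years

13.77 years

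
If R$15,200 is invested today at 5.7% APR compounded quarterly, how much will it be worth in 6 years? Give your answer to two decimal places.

i = 0.057/4 = 0.01425 per quarter; n = 6·4 = 24.
15,200 × (1+0.01425)^24 = 15,200 × 1.404366 = 21,346.3675

R$21,346.37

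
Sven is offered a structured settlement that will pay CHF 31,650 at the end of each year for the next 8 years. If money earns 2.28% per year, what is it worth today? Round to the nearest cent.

PV = PMT · [1 − (1+i)^(−n)] / i = 31650 · 7.237873 = 229,078.6943

CHF 229,078.69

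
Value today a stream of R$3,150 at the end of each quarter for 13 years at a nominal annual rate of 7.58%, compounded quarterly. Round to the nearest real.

R$103,601

Periodic rate i = 0.0758/4 = 0.01895; n = 13 × 4 = 52 periods.
Annuity factor a(52|0.01895) = 32.889305; PV = 3150 × 32.889305 = 103,601.3115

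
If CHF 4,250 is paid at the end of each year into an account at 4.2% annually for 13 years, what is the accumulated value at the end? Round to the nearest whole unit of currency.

FV = 4250 × [(1+0.042)^13 − 1] / 0.042 = 4250 × 16.837716 = 71,560.2916

CHF 71,560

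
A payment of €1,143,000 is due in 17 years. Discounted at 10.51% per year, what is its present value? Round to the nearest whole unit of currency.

€209,035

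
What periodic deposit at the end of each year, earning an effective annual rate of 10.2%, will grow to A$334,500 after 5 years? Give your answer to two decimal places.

A$54,572.56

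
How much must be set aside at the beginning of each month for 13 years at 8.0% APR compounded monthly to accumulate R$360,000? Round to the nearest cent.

R$1,310.33

Periodic rate i = 0.08/12 = 0.00666667; n = 13 × 12 = 156 periods.
FV-annuity factor × (1+i) = 274.739859; PMT = 360000 / 274.739859 = 1,310.3304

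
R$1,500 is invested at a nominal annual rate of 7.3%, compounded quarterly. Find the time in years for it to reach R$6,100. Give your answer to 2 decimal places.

19.39 years

Periodic rate i = 0.073/4 = 0.01825.
n = ln(6100/1500) / ln(1+0.01825) = ln(4.06667) / 0.018085 = 77.5663 quarters
= 77.5663/4 years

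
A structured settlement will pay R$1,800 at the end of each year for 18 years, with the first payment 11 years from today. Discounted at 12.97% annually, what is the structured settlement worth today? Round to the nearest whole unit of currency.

R$3,643

Value one period before first payment (t=10): 1800 × [1 − (1+0.1297)^(−18)] / 0.1297 = 1800 × 6.851633 = 12,332.9395
PV₀ = 12,332.9395 / (1+0.1297)^10 = 12,332.9395 / 3.385566 = 3,642.7999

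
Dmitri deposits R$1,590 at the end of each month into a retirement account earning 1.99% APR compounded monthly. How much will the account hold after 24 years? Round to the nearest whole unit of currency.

R$586,363

Periodic rate i = 0.0199/12 = 0.00165833; n = 24 × 12 = 288 periods.
Accumulation factor s(288|0.00165833) = 368.781623; FV = 1590 × 368.781623 = 586,362.7802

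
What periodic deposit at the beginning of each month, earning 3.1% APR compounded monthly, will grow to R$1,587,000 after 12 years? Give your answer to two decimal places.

R$9,088.35

Periodic rate i = 0.031/12 = 0.00258333; n = 12 × 12 = 144 periods.
PMT = 1.587e+06 / ( [(1+0.00258333)^144 − 1] / 0.00258333 × (1+i) ) = 1.587e+06 / 174.619221 = 9,088.3466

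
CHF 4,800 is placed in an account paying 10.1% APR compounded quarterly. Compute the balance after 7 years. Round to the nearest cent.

CHF 9,648.84

i = 0.101/4 = 0.02525 per quarter; n = 7·4 = 28.
FV = 4,800 × (1 + 0.02525)^28 = 9,648.8381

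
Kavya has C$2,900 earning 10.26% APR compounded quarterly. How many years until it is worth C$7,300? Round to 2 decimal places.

Periodic rate i = 0.1026/4 = 0.02565.
n = ln(7300/2900) / ln(1+0.02565) = ln(2.51724) / 0.025327 = 36.4504 quarters
= 36.4504/4 years

9.11 years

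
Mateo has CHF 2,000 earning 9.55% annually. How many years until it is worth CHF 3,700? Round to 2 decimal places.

(1+i)^n = 3700/2000 = 1.85000, so n = ln 1.85000 / ln 1.0955 = 6.7447 years

6.74 years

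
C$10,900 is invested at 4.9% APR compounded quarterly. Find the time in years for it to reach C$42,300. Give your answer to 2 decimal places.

27.84 years

Periodic rate i = 0.049/4 = 0.01225.
(1+i)^n = 42300/10900 = 3.88073, so n = ln 3.88073 / ln 1.01225 = 111.3725 quarters
= 111.3725/4 years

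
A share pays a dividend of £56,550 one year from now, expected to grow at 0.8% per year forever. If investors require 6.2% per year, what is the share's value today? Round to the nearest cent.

PV = PMT / (i − g) = 56550 / (0.062 − 0.008) = 56550 / 0.054000 = 1,047,222.2222

£1,047,222.22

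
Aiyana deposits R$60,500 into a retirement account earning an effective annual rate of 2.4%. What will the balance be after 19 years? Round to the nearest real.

FV = PV·(1+i)^n = 60,500 × 1.569275 = 94,941.1637

R$94,941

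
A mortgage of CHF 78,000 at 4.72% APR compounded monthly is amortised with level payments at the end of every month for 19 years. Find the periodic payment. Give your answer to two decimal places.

With 12 periods per year: i = 0.00393333, n = 228.
Annuity-PV factor = 150.358250; PMT = 78000 / 150.358250 = 518.7610

CHF 518.76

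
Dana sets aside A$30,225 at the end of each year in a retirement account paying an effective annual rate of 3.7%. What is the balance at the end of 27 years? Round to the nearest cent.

A$1,361,775.87

FV = 30225 × [(1+0.037)^27 − 1] / 0.037 = 30225 × 45.054619 = 1,361,775.8742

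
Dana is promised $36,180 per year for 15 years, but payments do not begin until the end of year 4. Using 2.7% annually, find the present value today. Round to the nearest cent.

PV at t=3 (ordinary 15-year annuity): 36180 × a(15|0.027) = 36180 × 12.201155 = 441,437.8014
PV₀ = 441,437.8014 / (1+0.027)^3 = 441,437.8014 / 1.083207 = 407,528.6908

$407,528.69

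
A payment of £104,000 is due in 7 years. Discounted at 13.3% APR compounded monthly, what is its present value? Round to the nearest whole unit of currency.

£41,203

i = 0.133/12 = 0.0110833 per month; n = 7·12 = 84.
PV = 104,000 / (1 + 0.0110833)^84 = 104,000 / 2.524085 = 41,203.0542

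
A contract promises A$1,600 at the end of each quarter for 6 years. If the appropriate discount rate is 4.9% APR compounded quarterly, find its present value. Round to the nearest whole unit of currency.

A$33,096

With 4 periods per year: i = 0.01225, n = 24.
Annuity factor a(24|0.01225) = 20.684990; PV = 1600 × 20.684990 = 33,095.9834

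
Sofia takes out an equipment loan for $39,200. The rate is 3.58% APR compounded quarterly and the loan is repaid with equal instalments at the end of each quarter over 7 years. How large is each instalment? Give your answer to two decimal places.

i = 0.0358/4 = 0.00895 per quarter; n = 7·4 = 28.
Annuity-PV factor = 24.670190; PMT = 39200 / 24.670190 = 1,588.9623

$1,588.96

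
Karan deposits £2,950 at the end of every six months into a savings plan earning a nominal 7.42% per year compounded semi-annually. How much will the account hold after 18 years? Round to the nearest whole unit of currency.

With 2 periods per year: i = 0.0371, n = 36.
FV = 2950 × [(1+0.0371)^36 − 1] / 0.0371 = 2950 × 73.084726 = 215,599.9412

£215,600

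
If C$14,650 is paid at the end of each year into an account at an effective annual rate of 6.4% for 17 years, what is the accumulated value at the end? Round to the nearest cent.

C$428,244.98

FV = 14650 × [(1+0.064)^17 − 1] / 0.064 = 14650 × 29.231739 = 428,244.9814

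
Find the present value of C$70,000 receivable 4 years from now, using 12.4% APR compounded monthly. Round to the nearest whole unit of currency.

C$42,736

i = 0.124/12 = 0.0103333 per month; n = 4·12 = 48.
Discount factor = (1+0.0103333)^(−48) = 0.610514; PV = 70,000 × 0.610514 = 42,735.9459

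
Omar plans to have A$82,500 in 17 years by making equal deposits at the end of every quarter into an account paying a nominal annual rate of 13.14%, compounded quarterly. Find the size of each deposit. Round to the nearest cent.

A$338.51

i = 0.1314/4 = 0.03285 per quarter; n = 17·4 = 68.
FV-annuity factor = 243.714684; PMT = 82500 / 243.714684 = 338.5106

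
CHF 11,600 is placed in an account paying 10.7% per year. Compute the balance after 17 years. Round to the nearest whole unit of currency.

11,600 × (1+0.107)^17 = 11,600 × 5.630015 = 65,308.1745

CHF 65,308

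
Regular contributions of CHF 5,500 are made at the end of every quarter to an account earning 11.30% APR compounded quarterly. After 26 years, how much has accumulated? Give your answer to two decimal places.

CHF 3,333,978.78

Periodic rate i = 0.113/4 = 0.02825; n = 26 × 4 = 104 periods.
FV = 5500 × [(1+0.02825)^104 − 1] / 0.02825 = 5500 × 606.177961 = 3,333,978.7838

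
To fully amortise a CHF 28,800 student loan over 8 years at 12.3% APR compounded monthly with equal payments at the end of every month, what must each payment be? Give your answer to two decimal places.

CHF 472.84

With 12 periods per year: i = 0.01025, n = 96.
Annuity-PV factor = 60.908302; PMT = 28800 / 60.908302 = 472.8419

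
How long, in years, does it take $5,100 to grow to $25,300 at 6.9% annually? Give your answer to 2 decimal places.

n = ln(25300/5100) / ln(1+0.069) = ln(4.96078) / 0.066724 = 24.0029 years

24.00 years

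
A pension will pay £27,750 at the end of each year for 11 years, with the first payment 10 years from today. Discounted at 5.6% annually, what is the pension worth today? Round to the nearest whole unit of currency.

£136,812

Value one period before first payment (t=9): 27750 × [1 − (1+0.056)^(−11)] / 0.056 = 27750 × 8.050759 = 223,408.5724
PV₀ = 223,408.5724 / (1+0.056)^9 = 223,408.5724 / 1.632959 = 136,812.1191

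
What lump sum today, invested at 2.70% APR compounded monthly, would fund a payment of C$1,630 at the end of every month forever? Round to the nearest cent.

C$724,444.44

Periodic rate i = 0.027/12 = 0.00225.
PV = PMT / i = 1630 / 0.00225 = 724,444.4444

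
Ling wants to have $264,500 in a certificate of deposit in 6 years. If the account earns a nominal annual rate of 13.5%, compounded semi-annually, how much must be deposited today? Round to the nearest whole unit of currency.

Periodic rate i = 0.135/2 = 0.0675; n = 6 × 2 = 12 periods.
PV = 264,500 / (1 + 0.0675)^12 = 264,500 / 2.189851 = 120,784.4628

$120,784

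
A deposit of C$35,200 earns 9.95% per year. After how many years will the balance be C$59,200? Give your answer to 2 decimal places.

n = ln(59200/35200) / ln(1+0.0995) = ln(1.68182) / 0.094856 = 5.4807 years

5.48 years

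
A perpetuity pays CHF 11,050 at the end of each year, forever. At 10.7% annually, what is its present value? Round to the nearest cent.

CHF 103,271.03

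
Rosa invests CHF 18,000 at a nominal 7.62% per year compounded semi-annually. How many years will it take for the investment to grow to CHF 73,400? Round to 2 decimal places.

18.79 years

Periodic rate i = 0.0762/2 = 0.0381.
(1+i)^n = 73400/18000 = 4.07778, so n = ln 4.07778 / ln 1.0381 = 37.5895 half-years
= 37.5895/2 years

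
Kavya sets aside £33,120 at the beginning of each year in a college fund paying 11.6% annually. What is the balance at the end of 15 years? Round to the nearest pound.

£1,334,312

FV = PMT · [(1+i)^n − 1] / i × (1+i) = 33120 · 40.287191 = 1,334,311.7527
Payments are at the start of each period, so multiply by (1+i).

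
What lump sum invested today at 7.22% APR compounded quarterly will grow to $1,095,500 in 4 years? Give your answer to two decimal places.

i = 0.0722/4 = 0.01805 per quarter; n = 4·4 = 16.
Discount factor = (1+0.01805)^(−16) = 0.751094; PV = 1,095,500 × 0.751094 = 822,823.4303

$822,823.43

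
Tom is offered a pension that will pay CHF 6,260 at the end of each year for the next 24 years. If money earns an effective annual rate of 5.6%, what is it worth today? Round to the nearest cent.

PV = 6260 × [1 − (1+0.056)^(−24)] / 0.056 = 6260 × 13.027912 = 81,554.7313

CHF 81,554.73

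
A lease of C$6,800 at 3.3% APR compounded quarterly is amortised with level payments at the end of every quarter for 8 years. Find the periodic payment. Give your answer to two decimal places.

C$242.65

i = 0.033/4 = 0.00825 per quarter; n = 8·4 = 32.
PMT = 6800 / ( [1 − (1+0.00825)^(−32)] / 0.00825 ) = 6800 / 28.023546 = 242.6531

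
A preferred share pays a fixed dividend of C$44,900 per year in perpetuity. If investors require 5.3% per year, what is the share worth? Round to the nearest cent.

PV = C/r = 44900/0.053 = 847,169.8113

C$847,169.81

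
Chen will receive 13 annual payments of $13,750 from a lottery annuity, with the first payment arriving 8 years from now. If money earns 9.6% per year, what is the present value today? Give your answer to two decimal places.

$52,498.41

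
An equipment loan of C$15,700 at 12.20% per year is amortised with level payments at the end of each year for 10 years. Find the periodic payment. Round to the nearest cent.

C$2,801.44

PMT = 15700 / ( [1 − (1+0.122)^(−10)] / 0.122 ) = 15700 / 5.604264 = 2,801.4383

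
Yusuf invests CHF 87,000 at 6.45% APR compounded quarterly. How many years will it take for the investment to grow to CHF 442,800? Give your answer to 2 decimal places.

25.43 years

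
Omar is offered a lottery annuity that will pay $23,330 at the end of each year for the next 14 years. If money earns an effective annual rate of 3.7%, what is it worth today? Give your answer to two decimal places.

$251,391.09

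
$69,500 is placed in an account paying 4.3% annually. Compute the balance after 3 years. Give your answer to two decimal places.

FV = PV·(1+i)^n = 69,500 × 1.134627 = 78,856.5422

$78,856.54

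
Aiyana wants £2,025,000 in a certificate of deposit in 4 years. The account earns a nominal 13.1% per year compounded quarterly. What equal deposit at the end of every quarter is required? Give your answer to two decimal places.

£98,301.42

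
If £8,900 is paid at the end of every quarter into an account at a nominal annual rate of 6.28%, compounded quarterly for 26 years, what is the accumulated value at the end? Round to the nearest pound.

i = 0.0628/4 = 0.0157 per quarter; n = 26·4 = 104.
FV = 8900 × [(1+0.0157)^104 − 1] / 0.0157 = 8900 × 258.195671 = 2,297,941.4763

£2,297,941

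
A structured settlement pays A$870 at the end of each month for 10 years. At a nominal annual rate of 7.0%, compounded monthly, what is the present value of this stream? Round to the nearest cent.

Periodic rate i = 0.07/12 = 0.00583333; n = 10 × 12 = 120 periods.
PV = PMT · [1 − (1+i)^(−n)] / i = 870 · 86.126354 = 74,929.9281

A$74,929.93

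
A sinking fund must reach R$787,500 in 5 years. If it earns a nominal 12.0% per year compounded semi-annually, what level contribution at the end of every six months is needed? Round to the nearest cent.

With 2 periods per year: i = 0.06, n = 10.
PMT = 787500 / ( [(1+0.06)^10 − 1] / 0.06 ) = 787500 / 13.180795 = 59,746.0171

R$59,746.02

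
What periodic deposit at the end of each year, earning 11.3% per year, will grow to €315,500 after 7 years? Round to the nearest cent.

€31,952.70

FV-annuity factor = 9.873971; PMT = 315500 / 9.873971 = 31,952.6952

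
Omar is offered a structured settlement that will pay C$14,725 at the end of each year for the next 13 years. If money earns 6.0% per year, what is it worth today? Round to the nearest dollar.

C$130,356

Annuity factor a(13|0.06) = 8.852683; PV = 14725 × 8.852683 = 130,355.7566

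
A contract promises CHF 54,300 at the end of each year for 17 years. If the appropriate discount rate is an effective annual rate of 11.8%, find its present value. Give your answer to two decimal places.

Annuity factor a(17|0.118) = 7.202224; PV = 54300 × 7.202224 = 391,080.7691

CHF 391,080.77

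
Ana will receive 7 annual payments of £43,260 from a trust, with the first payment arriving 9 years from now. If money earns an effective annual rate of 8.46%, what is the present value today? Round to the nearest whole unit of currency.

£115,788

Value one period before first payment (t=8): 43260 × [1 − (1+0.0846)^(−7)] / 0.0846 = 43260 × 5.125457 = 221,727.2495
Discount back 8 years: 221,727.2495 × (1+0.0846)^(−8) = 221,727.2495 × 0.522208 = 115,787.6578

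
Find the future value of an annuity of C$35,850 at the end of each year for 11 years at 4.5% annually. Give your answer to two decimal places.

C$496,206.26

FV = PMT · [(1+i)^n − 1] / i = 35850 · 13.841179 = 496,206.2597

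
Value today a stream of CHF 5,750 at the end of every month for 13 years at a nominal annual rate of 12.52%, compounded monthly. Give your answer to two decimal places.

CHF 441,961.85

i = 0.1252/12 = 0.0104333 per month; n = 13·12 = 156.
PV = PMT · [1 − (1+i)^(−n)] / i = 5750 · 76.862930 = 441,961.8484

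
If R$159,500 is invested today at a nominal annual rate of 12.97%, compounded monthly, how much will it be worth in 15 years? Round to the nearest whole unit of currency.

R$1,104,453

Periodic rate i = 0.1297/12 = 0.0108083; n = 15 × 12 = 180 periods.
159,500 × (1+0.0108083)^180 = 159,500 × 6.924469 = 1,104,452.7749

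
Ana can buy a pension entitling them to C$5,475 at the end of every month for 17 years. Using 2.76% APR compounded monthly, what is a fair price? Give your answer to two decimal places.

i = 0.0276/12 = 0.0023 per month; n = 17·12 = 204.
PV = PMT · [1 − (1+i)^(−n)] / i = 5475 · 162.678455 = 890,664.5424

C$890,664.54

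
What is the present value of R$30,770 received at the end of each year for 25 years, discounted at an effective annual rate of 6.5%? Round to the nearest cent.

Annuity factor a(25|0.065) = 12.197877; PV = 30770 × 12.197877 = 375,328.6668

R$375,328.67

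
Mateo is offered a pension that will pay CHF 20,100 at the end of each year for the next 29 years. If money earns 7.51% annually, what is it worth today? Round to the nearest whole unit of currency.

PV = PMT · [1 − (1+i)^(−n)] / i = 20100 · 11.684996 = 234,868.4122

CHF 234,868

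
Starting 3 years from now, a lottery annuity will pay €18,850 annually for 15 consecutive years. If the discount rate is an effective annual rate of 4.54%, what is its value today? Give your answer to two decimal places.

Value one period before first payment (t=2): 18850 × [1 − (1+0.0454)^(−15)] / 0.0454 = 18850 × 10.710073 = 201,884.8736
PV₀ = 201,884.8736 / (1+0.0454)^2 = 201,884.8736 / 1.092861 = 184,730.5779

€184,730.58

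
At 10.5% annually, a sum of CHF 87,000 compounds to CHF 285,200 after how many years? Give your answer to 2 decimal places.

(1+i)^n = 285200/87000 = 3.27816, so n = ln 3.27816 / ln 1.105 = 11.8912 years

11.89 years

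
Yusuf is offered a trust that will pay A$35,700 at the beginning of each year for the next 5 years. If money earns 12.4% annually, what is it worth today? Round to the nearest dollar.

Annuity factor a(5|0.124) × (1+i) = 4.011938; PV = 35700 × 4.011938 = 143,226.1733
(annuity-due: payments at period start, so ×(1+i).)

A$143,226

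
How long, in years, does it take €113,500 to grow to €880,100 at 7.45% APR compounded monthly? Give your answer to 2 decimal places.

27.58 years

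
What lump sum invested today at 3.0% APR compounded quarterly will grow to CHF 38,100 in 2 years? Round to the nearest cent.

With 4 periods per year: i = 0.0075, n = 8.
PV = FV·(1+i)^(−n) = 38,100 × 0.941975 = 35,889.2628

CHF 35,889.26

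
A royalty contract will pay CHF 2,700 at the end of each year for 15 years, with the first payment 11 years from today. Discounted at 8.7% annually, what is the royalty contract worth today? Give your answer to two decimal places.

PV at t=10 (ordinary 15-year annuity): 2700 × a(15|0.087) = 2700 × 8.205452 = 22,154.7203
PV₀ = 22,154.7203 / (1+0.087)^10 = 22,154.7203 / 2.303008 = 9,619.9060

CHF 9,619.91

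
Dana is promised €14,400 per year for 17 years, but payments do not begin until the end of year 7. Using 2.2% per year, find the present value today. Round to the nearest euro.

€177,629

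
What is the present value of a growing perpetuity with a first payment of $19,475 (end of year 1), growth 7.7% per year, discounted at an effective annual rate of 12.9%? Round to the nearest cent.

$374,519.23

PV = PMT / (i − g) = 19475 / (0.129 − 0.077) = 19475 / 0.052000 = 374,519.2308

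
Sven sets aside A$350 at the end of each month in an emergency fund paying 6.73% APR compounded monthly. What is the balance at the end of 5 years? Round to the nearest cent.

A$24,883.18

i = 0.0673/12 = 0.00560833 per month; n = 5·12 = 60.
FV = 350 × [(1+0.00560833)^60 − 1] / 0.00560833 = 350 × 71.094798 = 24,883.1794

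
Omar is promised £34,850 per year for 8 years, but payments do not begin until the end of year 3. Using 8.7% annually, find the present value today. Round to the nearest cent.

PV at t=2 (ordinary 8-year annuity): 34850 × a(8|0.087) = 34850 × 5.597073 = 195,057.9846
Discount back 2 years: 195,057.9846 × (1+0.087)^(−2) = 195,057.9846 × 0.846332 = 165,083.8712

£165,083.87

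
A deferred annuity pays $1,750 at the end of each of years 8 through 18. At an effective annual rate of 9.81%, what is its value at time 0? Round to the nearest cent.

Value one period before first payment (t=7): 1750 × [1 − (1+0.0981)^(−11)] / 0.0981 = 1750 × 6.552265 = 11,466.4635
Discount back 7 years: 11,466.4635 × (1+0.0981)^(−7) = 11,466.4635 × 0.519406 = 5,955.7471

$5,955.75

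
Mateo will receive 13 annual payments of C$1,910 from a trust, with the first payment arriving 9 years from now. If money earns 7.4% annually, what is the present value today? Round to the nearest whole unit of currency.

C$8,816

PV at t=8 (ordinary 13-year annuity): 1910 × a(13|0.074) = 1910 × 8.171406 = 15,607.3855
PV₀ = 15,607.3855 / (1+0.074)^8 = 15,607.3855 / 1.770249 = 8,816.4938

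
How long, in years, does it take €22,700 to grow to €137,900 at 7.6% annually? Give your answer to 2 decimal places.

(1+i)^n = 137900/22700 = 6.07489, so n = ln 6.07489 / ln 1.076 = 24.6301 years

24.63 years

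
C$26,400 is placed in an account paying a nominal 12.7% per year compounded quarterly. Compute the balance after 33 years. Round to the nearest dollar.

C$1,634,688

With 4 periods per year: i = 0.03175, n = 132.
26,400 × (1+0.03175)^132 = 26,400 × 61.920013 = 1,634,688.3344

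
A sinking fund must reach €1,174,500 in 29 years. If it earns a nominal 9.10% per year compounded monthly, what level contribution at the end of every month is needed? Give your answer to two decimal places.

Periodic rate i = 0.091/12 = 0.00758333; n = 29 × 12 = 348 periods.
FV-annuity factor = 1695.891982; PMT = 1.1745e+06 / 1695.891982 = 692.5559

€692.56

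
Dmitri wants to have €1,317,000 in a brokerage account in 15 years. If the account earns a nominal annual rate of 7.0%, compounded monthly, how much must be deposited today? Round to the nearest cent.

€462,276.11

i = 0.07/12 = 0.00583333 per month; n = 15·12 = 180.
Discount factor = (1+0.00583333)^(−180) = 0.351007; PV = 1,317,000 × 0.351007 = 462,276.1057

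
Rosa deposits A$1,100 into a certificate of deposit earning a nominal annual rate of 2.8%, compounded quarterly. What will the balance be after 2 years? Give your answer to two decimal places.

A$1,163.13

i = 0.028/4 = 0.007 per quarter; n = 2·4 = 8.
1,100 × (1+0.007)^8 = 1,100 × 1.057391 = 1,163.1305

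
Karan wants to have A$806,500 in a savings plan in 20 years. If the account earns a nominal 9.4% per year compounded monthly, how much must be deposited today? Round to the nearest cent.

A$123,968.69

i = 0.094/12 = 0.00783333 per month; n = 20·12 = 240.
PV = FV·(1+i)^(−n) = 806,500 × 0.153712 = 123,968.6861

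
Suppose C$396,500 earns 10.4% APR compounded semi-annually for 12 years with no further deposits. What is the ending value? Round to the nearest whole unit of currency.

i = 0.104/2 = 0.052 per half-year; n = 12·2 = 24.
396,500 × (1+0.052)^24 = 396,500 × 3.375808 = 1,338,507.9262

C$1,338,508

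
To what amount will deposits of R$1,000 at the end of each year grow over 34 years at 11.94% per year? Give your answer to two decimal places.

R$379,324.93

FV = 1000 × [(1+0.1194)^34 − 1] / 0.1194 = 1000 × 379.324933 = 379,324.9331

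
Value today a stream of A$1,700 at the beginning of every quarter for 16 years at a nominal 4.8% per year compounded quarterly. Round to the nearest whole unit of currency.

Periodic rate i = 0.048/4 = 0.012; n = 16 × 4 = 64 periods.
Annuity factor a(64|0.012) × (1+i) = 45.028454; PV = 1700 × 45.028454 = 76,548.3720
Payments are at the start of each period, so multiply by (1+i).

A$76,548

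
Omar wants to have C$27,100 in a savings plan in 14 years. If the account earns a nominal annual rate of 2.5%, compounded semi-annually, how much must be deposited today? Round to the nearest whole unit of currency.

Periodic rate i = 0.025/2 = 0.0125; n = 14 × 2 = 28 periods.
Discount factor = (1+0.0125)^(−28) = 0.706219; PV = 27,100 × 0.706219 = 19,138.5221

C$19,139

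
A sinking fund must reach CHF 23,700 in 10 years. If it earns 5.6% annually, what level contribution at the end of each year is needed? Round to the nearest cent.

PMT = 23700 / ( [(1+0.056)^10 − 1] / 0.056 ) = 23700 / 12.935797 = 1,832.1252

CHF 1,832.13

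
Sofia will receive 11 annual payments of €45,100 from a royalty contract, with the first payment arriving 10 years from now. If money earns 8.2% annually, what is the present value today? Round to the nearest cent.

€156,878.56

PV at t=9 (ordinary 11-year annuity): 45100 × a(11|0.082) = 45100 × 7.070212 = 318,866.5398
Discount back 9 years: 318,866.5398 × (1+0.082)^(−9) = 318,866.5398 × 0.491988 = 156,878.5628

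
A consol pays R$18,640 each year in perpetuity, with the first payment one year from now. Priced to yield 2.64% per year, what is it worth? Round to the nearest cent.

R$706,060.61

PV = PMT / i = 18640 / 0.0264 = 706,060.6061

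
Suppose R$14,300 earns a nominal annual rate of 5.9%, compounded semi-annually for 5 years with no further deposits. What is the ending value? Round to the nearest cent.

R$19,124.92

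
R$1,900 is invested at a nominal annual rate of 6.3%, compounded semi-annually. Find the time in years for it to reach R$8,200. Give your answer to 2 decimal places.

23.57 years

Periodic rate i = 0.063/2 = 0.0315.
(1+i)^n = 8200/1900 = 4.31579, so n = ln 4.31579 / ln 1.0315 = 47.1490 half-years
= 47.1490/2 years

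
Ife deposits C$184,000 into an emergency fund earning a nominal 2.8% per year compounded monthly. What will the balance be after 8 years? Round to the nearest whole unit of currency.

i = 0.028/12 = 0.00233333 per month; n = 8·12 = 96.
184,000 × (1+0.00233333)^96 = 184,000 × 1.250745 = 230,137.0107

C$230,137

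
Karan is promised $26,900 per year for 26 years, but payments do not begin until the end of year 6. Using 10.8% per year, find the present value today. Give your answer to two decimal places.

$138,786.58

Value one period before first payment (t=5): 26900 × [1 − (1+0.108)^(−26)] / 0.108 = 26900 × 8.615768 = 231,764.1663
PV₀ = 231,764.1663 / (1+0.108)^5 = 231,764.1663 / 1.669932 = 138,786.5843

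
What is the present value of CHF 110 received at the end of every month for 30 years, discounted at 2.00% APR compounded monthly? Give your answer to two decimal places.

CHF 29,760.34

i = 0.02/12 = 0.00166667 per month; n = 30·12 = 360.
PV = 110 × [1 − (1+0.00166667)^(−360)] / 0.00166667 = 110 × 270.548516 = 29,760.3368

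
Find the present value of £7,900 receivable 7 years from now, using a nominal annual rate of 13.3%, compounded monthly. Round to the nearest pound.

£3,130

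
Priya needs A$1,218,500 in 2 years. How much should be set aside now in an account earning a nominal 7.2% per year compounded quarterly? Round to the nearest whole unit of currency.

Periodic rate i = 0.072/4 = 0.018; n = 2 × 4 = 8 periods.
Discount factor = (1+0.018)^(−8) = 0.866997; PV = 1,218,500 × 0.866997 = 1,056,436.2854

A$1,056,436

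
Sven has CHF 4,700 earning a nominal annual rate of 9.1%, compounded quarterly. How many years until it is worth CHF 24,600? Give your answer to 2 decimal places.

18.39 years

Periodic rate i = 0.091/4 = 0.02275.
n = ln(24600/4700) / ln(1+0.02275) = ln(5.23404) / 0.022495 = 73.5798 quarters
= 73.5798/4 years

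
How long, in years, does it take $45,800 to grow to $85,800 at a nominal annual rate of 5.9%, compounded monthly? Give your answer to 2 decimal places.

Periodic rate i = 0.059/12 = 0.00491667.
(1+i)^n = 85800/45800 = 1.87336, so n = ln 1.87336 / ln 1.00492 = 127.9885 months
= 127.9885/12 years

10.67 years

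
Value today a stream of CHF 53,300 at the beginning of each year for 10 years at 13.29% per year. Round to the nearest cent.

CHF 323,893.22

PV = 53300 × [1 − (1+0.1329)^(−10)] / 0.1329 × (1+i) = 53300 × 6.076796 = 323,893.2245
(annuity-due: payments at period start, so ×(1+i).)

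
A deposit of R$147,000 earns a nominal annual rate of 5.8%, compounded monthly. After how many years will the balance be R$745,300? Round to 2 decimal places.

28.06 years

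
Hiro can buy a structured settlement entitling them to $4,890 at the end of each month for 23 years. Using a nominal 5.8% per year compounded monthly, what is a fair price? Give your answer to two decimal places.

With 12 periods per year: i = 0.00483333, n = 276.
PV = 4890 × [1 − (1+0.00483333)^(−276)] / 0.00483333 = 4890 × 152.220139 = 744,356.4807

$744,356.48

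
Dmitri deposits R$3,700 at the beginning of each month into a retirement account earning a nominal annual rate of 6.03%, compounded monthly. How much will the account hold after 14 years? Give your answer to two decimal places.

Periodic rate i = 0.0603/12 = 0.005025; n = 14 × 12 = 168 periods.
FV = 3700 × [(1+0.005025)^168 − 1] / 0.005025 × (1+i) = 3700 × 264.247378 = 977,715.2975
Payments are at the start of each period, so multiply by (1+i).

R$977,715.30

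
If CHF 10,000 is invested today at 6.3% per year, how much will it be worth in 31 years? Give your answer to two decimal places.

FV = 10,000 × (1 + 0.063)^31 = 66,455.5414

CHF 66,455.54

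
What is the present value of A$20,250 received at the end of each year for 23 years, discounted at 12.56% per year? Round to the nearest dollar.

A$150,619

PV = 20250 × [1 − (1+0.1256)^(−23)] / 0.1256 = 20250 × 7.437970 = 150,618.8978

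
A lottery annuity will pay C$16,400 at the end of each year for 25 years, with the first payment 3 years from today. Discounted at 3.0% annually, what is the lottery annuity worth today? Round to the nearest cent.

Value one period before first payment (t=2): 16400 × [1 − (1+0.03)^(−25)] / 0.03 = 16400 × 17.413148 = 285,575.6221
Discount back 2 years: 285,575.6221 × (1+0.03)^(−2) = 285,575.6221 × 0.942596 = 269,182.4132

C$269,182.41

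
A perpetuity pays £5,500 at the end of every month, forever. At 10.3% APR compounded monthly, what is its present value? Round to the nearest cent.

Periodic rate i = 0.103/12 = 0.00858333.
PV = PMT / i = 5500 / 0.00858333 = 640,776.6990

£640,776.70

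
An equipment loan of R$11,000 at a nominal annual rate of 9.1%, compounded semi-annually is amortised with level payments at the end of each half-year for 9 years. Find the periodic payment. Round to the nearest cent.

Periodic rate i = 0.091/2 = 0.0455; n = 9 × 2 = 18 periods.
Annuity-PV factor = 12.111685; PMT = 11000 / 12.111685 = 908.2138

R$908.21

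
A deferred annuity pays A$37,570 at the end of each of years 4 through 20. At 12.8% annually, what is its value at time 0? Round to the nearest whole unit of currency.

A$178,114

Value one period before first payment (t=3): 37570 × [1 − (1+0.128)^(−17)] / 0.128 = 37570 × 6.804326 = 255,638.5415
Discount back 3 years: 255,638.5415 × (1+0.128)^(−3) = 255,638.5415 × 0.696743 = 178,114.4000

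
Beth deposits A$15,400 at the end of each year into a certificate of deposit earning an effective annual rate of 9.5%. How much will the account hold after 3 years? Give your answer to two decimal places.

A$50,727.98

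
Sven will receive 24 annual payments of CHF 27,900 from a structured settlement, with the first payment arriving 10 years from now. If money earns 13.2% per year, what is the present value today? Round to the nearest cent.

Value one period before first payment (t=9): 27900 × [1 − (1+0.132)^(−24)] / 0.132 = 27900 × 7.189291 = 200,581.2218
Discount back 9 years: 200,581.2218 × (1+0.132)^(−9) = 200,581.2218 × 0.327629 = 65,716.1982

CHF 65,716.20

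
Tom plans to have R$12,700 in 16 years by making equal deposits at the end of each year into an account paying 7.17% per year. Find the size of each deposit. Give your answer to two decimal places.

R$448.98

PMT = 12700 / ( [(1+0.0717)^16 − 1] / 0.0717 ) = 12700 / 28.286057 = 448.9845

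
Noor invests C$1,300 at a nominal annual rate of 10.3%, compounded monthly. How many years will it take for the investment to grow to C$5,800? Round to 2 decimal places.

14.58 years

Periodic rate i = 0.103/12 = 0.00858333.
(1+i)^n = 5800/1300 = 4.46154, so n = ln 4.46154 / ln 1.00858 = 174.9790 months
= 174.9790/12 years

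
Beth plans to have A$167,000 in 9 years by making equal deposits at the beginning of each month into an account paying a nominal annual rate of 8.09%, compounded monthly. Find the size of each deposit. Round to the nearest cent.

Periodic rate i = 0.0809/12 = 0.00674167; n = 9 × 12 = 108 periods.
PMT = 167000 / ( [(1+0.00674167)^108 − 1] / 0.00674167 × (1+i) ) = 167000 / 159.200188 = 1,048.9937

A$1,048.99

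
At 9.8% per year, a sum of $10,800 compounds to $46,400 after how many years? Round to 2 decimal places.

15.59 years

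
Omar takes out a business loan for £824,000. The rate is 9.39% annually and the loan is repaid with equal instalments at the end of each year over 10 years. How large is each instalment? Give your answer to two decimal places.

PMT = 824000 / ( [1 − (1+0.0939)^(−10)] / 0.0939 ) = 824000 / 6.308943 = 130,608.2467

£130,608.25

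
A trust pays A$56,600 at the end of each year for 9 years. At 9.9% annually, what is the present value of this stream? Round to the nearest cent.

A$327,260.44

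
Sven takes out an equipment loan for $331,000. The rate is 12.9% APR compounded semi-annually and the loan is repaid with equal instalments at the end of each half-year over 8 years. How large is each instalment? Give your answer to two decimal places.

$33,772.77

Periodic rate i = 0.129/2 = 0.0645; n = 8 × 2 = 16 periods.
PMT = 331000 / ( [1 − (1+0.0645)^(−16)] / 0.0645 ) = 331000 / 9.800794 = 33,772.7748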